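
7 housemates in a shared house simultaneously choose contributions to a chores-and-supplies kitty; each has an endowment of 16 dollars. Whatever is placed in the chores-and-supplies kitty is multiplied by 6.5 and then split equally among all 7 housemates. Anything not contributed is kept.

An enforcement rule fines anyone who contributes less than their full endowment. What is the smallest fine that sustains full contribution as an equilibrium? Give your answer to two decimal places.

1.14 dollars

Given the others contribute fully, the best deviation is to contribute 0 (any partial contribution still incurs the fine and gives up units whose private return 0.9286 is below 1).
Deviating from 16 to 0 saves 16 dollars but forfeits the deviator's share of the drop in the chores-and-supplies kitty: 6.5/7 × 16 = 14.86.
So the deviation gain is 16 − 14.86 = 1.14, and the fine must be at least 1.14 dollars to wipe it out.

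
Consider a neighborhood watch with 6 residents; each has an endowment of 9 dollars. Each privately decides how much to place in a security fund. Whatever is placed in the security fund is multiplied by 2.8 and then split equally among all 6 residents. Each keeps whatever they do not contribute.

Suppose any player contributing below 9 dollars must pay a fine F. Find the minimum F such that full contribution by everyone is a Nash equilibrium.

Given the others contribute fully, the best deviation is to contribute 0 (any partial contribution still incurs the fine and gives up units whose private return 0.4667 is below 1).
Deviating from 9 to 0 saves 9 dollars but forfeits the deviator's share of the drop in the security fund: 2.8/6 × 9 = 4.20.
So the deviation gain is 9 − 4.20 = 4.80, and the fine must be at least 4.80 dollars to wipe it out.

4.80 dollars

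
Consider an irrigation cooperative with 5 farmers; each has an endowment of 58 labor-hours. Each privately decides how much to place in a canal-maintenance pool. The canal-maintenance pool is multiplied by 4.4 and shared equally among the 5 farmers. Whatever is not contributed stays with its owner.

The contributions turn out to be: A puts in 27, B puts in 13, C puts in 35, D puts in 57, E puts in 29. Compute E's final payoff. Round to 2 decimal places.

170.68 labor-hours

Total contributed: 27 + 13 + 35 + 57 + 29 = 161.
Each receives 4.4 × 161 / 5 = 141.68 from the canal-maintenance pool.
E keeps 58 − 29 = 29, so E's payoff is 29 + 141.68 = 170.68.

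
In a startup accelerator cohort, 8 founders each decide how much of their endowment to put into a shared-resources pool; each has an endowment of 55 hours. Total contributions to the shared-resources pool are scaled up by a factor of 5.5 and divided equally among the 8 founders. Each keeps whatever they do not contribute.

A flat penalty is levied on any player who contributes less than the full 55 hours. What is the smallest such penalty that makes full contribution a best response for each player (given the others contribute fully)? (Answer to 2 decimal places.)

17.19 hours

Given the others contribute fully, the best deviation is to contribute 0 (any partial contribution still incurs the fine and gives up units whose private return 0.6875 is below 1).
Deviating from 55 to 0 saves 55 hours but forfeits the deviator's share of the drop in the shared-resources pool: 5.5/8 × 55 = 37.81.
So the deviation gain is 55 − 37.81 = 17.19, and the fine must be at least 17.19 hours to wipe it out.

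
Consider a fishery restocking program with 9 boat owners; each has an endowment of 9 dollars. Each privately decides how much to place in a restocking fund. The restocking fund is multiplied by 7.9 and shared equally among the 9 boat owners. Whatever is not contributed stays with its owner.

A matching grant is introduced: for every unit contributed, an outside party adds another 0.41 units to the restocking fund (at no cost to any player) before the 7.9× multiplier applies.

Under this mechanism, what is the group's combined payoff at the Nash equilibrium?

902.26 dollars

With the mechanism, a contributed unit returns 7.9 × 1.41 / 9 = 1.2377 per unit of net cost to the contributor — now above 1 — so contributing fully is weakly dominant for every player.
At the Nash equilibrium everyone contributes 9. Group total payoff = 7.9 × 1.41 × 81 = 902.26.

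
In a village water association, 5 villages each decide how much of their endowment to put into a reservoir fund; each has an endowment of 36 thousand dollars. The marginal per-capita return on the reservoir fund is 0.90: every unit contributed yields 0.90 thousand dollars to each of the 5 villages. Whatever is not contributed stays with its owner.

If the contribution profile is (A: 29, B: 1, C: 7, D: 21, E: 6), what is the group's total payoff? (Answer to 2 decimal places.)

Total contributed: 29 + 1 + 7 + 21 + 6 = 64; total kept: 5 × 36 − 64 = 116.
The reservoir fund pays out 0.90 × 5 × 64 = 288.00 in aggregate.
Group total = 116 + 288.00 = 404.00.

404.00 thousand dollars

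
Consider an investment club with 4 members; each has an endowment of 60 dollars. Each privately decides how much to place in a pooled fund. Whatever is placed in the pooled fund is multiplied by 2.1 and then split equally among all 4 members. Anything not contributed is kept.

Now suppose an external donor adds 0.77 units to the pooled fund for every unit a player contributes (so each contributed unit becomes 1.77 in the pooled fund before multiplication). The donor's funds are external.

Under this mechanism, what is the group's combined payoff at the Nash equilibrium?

240.00 dollars

With the mechanism, a contributed unit returns 2.1 × 1.77 / 4 = 0.9293 per unit of net cost — still below 1 — so contributing 0 remains dominant for every player.
Everyone keeps their endowment and the group total is 4 × 60 = 240.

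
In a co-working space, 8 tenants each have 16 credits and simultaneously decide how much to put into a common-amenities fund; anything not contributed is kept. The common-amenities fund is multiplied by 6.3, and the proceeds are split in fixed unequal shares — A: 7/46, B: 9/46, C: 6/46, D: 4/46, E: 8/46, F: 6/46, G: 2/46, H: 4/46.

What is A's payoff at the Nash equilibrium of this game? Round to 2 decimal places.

46.68 credits

A player with share s gets back 6.3·s per unit contributed, so full contribution is dominant for anyone with s > 1/6.3 = 0.1587 and zero contribution is dominant for anyone below.
B and E clear that bar, contributing 16 each; the remaining 6 contribute 0. Total contributed: 32.
A keeps 16 and receives 6.3 × 32 × 7/46 = 30.68 from the common-amenities fund, for a payoff of 46.68.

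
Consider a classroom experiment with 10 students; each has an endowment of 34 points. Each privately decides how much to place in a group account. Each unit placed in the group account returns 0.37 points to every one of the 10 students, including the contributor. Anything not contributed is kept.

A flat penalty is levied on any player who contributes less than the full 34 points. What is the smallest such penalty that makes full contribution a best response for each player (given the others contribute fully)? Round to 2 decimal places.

21.42 points

Given the others contribute fully, the best deviation is to contribute 0 (any partial contribution still incurs the fine and gives up units whose private return 0.37 is below 1).
Deviating from 34 to 0 saves 34 points but forfeits the deviator's share of the drop in the group account: 0.37 × 34 = 12.58.
So the deviation gain is 34 − 12.58 = 21.42, and the fine must be at least 21.42 points to wipe it out.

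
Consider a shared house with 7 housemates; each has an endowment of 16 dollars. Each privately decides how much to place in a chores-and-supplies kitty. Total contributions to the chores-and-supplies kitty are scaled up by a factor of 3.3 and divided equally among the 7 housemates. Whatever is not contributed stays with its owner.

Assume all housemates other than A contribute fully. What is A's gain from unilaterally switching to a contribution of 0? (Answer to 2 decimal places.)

Switching from a contribution of 16 to 0 lets A keep an extra 16 dollars, but lowers the chores-and-supplies kitty by 16, which costs A their own share of that drop: 3.3/7 × 16 = 7.54.
Net gain = 16 − 7.54 = 8.46. The private return per contributed unit (0.4714) is below 1, so free-riding is indeed the best response regardless of what the others do.

8.46 dollars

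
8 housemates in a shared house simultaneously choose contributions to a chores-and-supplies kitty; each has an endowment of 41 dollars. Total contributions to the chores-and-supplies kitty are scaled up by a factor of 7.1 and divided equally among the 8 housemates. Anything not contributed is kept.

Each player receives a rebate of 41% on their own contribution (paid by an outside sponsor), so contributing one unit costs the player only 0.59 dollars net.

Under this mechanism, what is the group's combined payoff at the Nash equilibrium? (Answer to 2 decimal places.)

With the mechanism, a contributed unit returns (7.1/8) / 0.59 = 1.5042 per unit of net cost to the contributor — now above 1 — so contributing fully is weakly dominant for every player.
So the Nash equilibrium is full contribution by all 8; the group earns 8 × (41 × 0.41 + 7.1 × 41) = 2463.28.

2463.28 dollars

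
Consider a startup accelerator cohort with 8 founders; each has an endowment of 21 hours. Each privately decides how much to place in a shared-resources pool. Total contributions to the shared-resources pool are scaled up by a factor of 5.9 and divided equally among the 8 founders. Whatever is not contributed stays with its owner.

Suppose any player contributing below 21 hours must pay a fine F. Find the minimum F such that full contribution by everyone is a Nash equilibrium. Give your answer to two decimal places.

Given the others contribute fully, the best deviation is to contribute 0 (any partial contribution still incurs the fine and gives up units whose private return 0.7375 is below 1).
Deviating from 21 to 0 saves 21 hours but forfeits the deviator's share of the drop in the shared-resources pool: 5.9/8 × 21 = 15.49.
So the deviation gain is 21 − 15.49 = 5.51, and the fine must be at least 5.51 hours to wipe it out.

5.51 hours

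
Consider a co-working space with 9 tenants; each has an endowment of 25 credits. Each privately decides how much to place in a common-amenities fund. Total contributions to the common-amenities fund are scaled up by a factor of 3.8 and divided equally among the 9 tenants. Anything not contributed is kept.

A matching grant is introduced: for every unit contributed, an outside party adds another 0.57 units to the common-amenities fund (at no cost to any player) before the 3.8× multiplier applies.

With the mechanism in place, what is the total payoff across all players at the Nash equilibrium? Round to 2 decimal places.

The effective private return is 3.8 × 1.57 / 9 = 0.6629, which is still under 1, so the mechanism doesn't change anyone's dominant strategy: zero contribution.
At the Nash equilibrium no one contributes; group total payoff = 9 × 25 = 225.

225.00 credits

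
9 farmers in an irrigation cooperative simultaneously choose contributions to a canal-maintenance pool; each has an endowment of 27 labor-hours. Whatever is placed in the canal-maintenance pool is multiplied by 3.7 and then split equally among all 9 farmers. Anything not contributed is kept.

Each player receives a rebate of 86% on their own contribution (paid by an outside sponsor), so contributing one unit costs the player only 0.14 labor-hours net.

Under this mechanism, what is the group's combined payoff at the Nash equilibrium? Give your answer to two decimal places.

Under the mechanism each unit contributed yields (3.7/9) / 0.14 = 2.9365 back to its contributor per unit of net cost, which exceeds 1, making full contribution the dominant choice for everyone.
At the Nash equilibrium everyone contributes 27. Group total payoff = 9 × (27 × 0.86 + 3.7 × 27) = 1108.08.

1108.08 labor-hours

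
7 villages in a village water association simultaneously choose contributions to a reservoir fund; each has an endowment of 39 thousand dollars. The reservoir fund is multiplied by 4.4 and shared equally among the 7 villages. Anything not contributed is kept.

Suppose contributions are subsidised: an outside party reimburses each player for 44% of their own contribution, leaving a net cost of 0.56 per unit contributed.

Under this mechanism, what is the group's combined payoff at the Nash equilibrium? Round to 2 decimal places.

1321.32 thousand dollars

With the mechanism, a contributed unit returns (4.4/7) / 0.56 = 1.1224 per unit of net cost to the contributor — now above 1 — so contributing fully is weakly dominant for every player.
At the Nash equilibrium everyone contributes 39. Group total payoff = 7 × (39 × 0.44 + 4.4 × 39) = 1321.32.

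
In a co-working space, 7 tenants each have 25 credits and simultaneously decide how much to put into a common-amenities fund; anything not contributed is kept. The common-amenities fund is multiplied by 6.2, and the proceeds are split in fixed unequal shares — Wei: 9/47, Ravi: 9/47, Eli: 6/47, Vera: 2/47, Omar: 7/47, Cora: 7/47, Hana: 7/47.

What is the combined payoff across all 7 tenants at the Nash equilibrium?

435.00 credits

For player j, contributing a unit is worthwhile iff 6.2 × (j's share) ≥ 1, i.e. iff j's share is at least 0.1613.
The shares above 0.1613 belong to Wei and Ravi, contributing 25 each; the remaining 5 contribute 0. Total contributed: 50.
The common-amenities fund pays out 6.2 × 50 = 310.00 in total (split across the unequal shares, but the aggregate is all that matters for the group sum).
The 5 free-riders keep 25 each, adding 125. Group total = 125 + 310.00 = 435.00.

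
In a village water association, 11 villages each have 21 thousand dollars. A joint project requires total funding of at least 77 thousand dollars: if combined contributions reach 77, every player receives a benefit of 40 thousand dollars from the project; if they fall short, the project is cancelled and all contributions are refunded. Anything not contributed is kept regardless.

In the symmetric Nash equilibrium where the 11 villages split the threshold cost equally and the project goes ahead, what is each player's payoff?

54 thousand dollars

Equal share of the threshold: 77/11 = 7.
At this profile no one gains by cutting their contribution: any cut drops the total below 77, the project is cancelled, contributions are refunded, and the deviator ends with 21, which is less than 21 − 7 + 40 = 54. Contributing more than 7 just wastes the excess. So contributing exactly 7 is a best response.
Each player's payoff: 21 − 7 + 40 = 54.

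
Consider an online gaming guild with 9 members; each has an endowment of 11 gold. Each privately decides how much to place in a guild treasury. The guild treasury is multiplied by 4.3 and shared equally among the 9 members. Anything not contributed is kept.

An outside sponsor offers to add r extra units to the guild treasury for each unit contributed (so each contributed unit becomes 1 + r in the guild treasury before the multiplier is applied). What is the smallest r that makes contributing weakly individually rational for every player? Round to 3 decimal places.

With matching at rate r, one contributed unit becomes (1 + r) in the guild treasury and returns 4.3 × (1 + r) / 9 to the contributor.
Setting this equal to 1: 1 + r = 9/4.3 = 2.0930.
So the minimum matching rate is r = 2.0930 − 1 = 1.093.

1.093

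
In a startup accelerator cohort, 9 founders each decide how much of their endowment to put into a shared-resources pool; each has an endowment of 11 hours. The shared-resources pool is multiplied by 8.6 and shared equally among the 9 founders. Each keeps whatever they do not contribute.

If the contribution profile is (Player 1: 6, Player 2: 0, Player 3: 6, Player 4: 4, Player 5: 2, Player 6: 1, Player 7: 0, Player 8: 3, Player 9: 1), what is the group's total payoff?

273.80 hours

Total contributed: 6 + 0 + 6 + 4 + 2 + 1 + 0 + 3 + 1 = 23; total kept: 9 × 11 − 23 = 76.
The shared-resources pool pays out 8.6 × 23 = 197.80 in aggregate.
Group total = 76 + 197.80 = 273.80.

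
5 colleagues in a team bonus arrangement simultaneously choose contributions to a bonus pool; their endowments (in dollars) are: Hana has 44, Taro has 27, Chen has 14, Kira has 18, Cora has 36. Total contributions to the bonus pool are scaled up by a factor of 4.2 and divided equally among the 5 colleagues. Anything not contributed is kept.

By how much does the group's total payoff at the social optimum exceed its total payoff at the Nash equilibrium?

444.80 dollars

The private return per contributed unit is 4.2/5 = 0.8400 < 1 for every player regardless of endowment, so the Nash equilibrium is zero contribution and the group total is Σ E_j = 44 + 27 + 14 + 18 + 36 = 139.
Each contributed unit returns 4.200 to the group, so the social optimum is full contribution by everyone: group total = 4.200 × 139 = 583.80.
Efficiency loss = (4.200 − 1) × 139 = 444.80.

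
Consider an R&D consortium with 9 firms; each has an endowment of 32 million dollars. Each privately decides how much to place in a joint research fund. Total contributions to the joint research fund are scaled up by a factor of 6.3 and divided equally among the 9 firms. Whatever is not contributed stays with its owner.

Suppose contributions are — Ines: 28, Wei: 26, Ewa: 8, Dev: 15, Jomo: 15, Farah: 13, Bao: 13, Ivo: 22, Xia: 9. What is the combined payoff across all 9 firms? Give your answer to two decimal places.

1077.70 million dollars

Total contributed: 28 + 26 + 8 + 15 + 15 + 13 + 13 + 22 + 9 = 149; total kept: 9 × 32 − 149 = 139.
The joint research fund pays out 6.3 × 149 = 938.70 in aggregate.
Group total = 139 + 938.70 = 1077.70.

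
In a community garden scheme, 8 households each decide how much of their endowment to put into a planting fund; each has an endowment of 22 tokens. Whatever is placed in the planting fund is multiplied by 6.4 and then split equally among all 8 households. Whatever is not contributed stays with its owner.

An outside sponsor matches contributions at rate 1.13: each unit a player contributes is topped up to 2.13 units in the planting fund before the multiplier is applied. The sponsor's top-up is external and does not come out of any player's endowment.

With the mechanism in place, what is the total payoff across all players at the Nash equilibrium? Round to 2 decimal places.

2399.23 tokens

With the mechanism, a contributed unit returns 6.4 × 2.13 / 8 = 1.7040 per unit of net cost to the contributor — now above 1 — so contributing fully is weakly dominant for every player.
At the Nash equilibrium everyone contributes 22. Group total payoff = 6.4 × 2.13 × 176 = 2399.23.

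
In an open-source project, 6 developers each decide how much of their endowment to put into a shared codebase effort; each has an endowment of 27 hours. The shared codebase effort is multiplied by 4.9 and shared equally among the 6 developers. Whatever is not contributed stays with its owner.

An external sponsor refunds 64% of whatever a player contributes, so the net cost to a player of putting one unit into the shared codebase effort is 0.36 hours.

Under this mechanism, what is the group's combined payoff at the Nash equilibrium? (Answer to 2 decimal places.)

With the mechanism, a contributed unit returns (4.9/6) / 0.36 = 2.2685 per unit of net cost to the contributor — now above 1 — so contributing fully is weakly dominant for every player.
At the Nash equilibrium everyone contributes 27. Group total payoff = 6 × (27 × 0.64 + 4.9 × 27) = 897.48.

897.48 hours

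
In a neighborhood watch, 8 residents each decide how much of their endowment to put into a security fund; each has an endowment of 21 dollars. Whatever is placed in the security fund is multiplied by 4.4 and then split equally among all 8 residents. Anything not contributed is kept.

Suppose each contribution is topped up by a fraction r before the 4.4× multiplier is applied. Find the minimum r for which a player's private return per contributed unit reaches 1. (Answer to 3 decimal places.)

With matching at rate r, one contributed unit becomes (1 + r) in the security fund and returns 4.4 × (1 + r) / 8 to the contributor.
Setting this equal to 1: 1 + r = 8/4.4 = 1.8182.
So the minimum matching rate is r = 1.8182 − 1 = 0.818.

0.818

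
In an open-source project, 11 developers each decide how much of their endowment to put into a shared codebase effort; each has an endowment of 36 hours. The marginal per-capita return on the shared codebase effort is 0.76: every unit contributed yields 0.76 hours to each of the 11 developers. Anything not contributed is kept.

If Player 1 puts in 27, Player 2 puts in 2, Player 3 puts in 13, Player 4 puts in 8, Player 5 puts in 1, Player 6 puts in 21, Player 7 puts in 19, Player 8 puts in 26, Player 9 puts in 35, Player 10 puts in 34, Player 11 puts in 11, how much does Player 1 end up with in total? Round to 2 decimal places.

Total contributed: 27 + 2 + 13 + 8 + 1 + 21 + 19 + 26 + 35 + 34 + 11 = 197.
Each receives 0.76 × 197 = 149.72 from the shared codebase effort.
Player 1 keeps 36 − 27 = 9, so Player 1's payoff is 9 + 149.72 = 158.72.

158.72 hours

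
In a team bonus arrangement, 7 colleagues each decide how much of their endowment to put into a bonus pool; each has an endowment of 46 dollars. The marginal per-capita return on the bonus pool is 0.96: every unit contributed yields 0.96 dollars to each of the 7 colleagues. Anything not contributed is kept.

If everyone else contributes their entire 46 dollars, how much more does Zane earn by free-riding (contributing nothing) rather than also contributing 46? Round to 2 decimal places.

1.84 dollars

Switching from a contribution of 46 to 0 lets Zane keep an extra 46 dollars, but lowers the bonus pool by 46, which costs Zane their own share of that drop: 0.96 × 46 = 44.16.
Net gain = 46 − 44.16 = 1.84. The private return per contributed unit (0.96) is below 1, so free-riding is indeed the best response regardless of what the others do.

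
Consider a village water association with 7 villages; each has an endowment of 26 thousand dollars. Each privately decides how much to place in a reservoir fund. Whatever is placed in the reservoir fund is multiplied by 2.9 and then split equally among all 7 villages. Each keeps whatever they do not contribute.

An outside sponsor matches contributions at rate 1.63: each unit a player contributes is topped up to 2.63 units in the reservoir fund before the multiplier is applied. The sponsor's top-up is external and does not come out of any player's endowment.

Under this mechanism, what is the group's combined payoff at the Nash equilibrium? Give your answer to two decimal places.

1388.11 thousand dollars

With the mechanism, a contributed unit returns 2.9 × 2.63 / 7 = 1.0896 per unit of net cost to the contributor — now above 1 — so contributing fully is weakly dominant for every player.
So the Nash equilibrium is full contribution by all 7; the group earns 2.9 × 2.63 × 182 = 1388.11.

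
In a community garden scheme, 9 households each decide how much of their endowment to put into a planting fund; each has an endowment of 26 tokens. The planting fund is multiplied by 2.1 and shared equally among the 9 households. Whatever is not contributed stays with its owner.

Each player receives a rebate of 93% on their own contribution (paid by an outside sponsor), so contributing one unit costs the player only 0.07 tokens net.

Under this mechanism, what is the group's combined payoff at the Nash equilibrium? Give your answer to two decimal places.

709.02 tokens

Under the mechanism each unit contributed yields (2.1/9) / 0.07 = 3.3333 back to its contributor per unit of net cost, which exceeds 1, making full contribution the dominant choice for everyone.
So the Nash equilibrium is full contribution by all 9; the group earns 9 × (26 × 0.93 + 2.1 × 26) = 709.02.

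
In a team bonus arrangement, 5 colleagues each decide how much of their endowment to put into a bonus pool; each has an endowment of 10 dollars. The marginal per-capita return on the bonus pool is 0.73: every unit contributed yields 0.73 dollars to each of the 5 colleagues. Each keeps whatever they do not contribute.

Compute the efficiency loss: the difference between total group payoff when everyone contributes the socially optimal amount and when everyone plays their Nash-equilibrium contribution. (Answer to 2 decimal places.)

132.50 dollars

The private return per contributed unit is 0.73 < 1, so contributing 0 is dominant for every player. At the Nash equilibrium everyone keeps their 10, and the group total is 5 × 10 = 50.
Each contributed unit returns 3.650 to the group as a whole (0.73 to each of 5 players), which exceeds 1, so the social optimum is full contribution: group total = 3.650 × 50 = 182.50.
Efficiency loss = 182.50 − 50 = 132.50.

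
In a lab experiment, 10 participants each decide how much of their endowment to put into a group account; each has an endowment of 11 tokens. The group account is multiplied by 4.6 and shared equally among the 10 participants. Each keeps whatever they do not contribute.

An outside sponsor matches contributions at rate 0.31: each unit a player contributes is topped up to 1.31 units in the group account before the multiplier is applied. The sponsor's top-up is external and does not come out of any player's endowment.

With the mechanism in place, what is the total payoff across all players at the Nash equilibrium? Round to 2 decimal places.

Even with the mechanism, each unit contributed returns only 4.6 × 1.31 / 10 = 0.6026 per unit of net cost, so contributing nothing is still dominant.
Everyone keeps their endowment and the group total is 10 × 11 = 110.

110.00 tokens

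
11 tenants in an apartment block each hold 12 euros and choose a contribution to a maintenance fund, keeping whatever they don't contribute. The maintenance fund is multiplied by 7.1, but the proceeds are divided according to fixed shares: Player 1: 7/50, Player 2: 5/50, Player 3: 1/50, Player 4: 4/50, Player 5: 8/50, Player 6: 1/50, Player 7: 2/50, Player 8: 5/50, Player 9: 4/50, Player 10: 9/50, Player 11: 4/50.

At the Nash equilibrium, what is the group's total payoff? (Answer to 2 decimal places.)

278.40 euros

For player j, contributing a unit is worthwhile iff 7.1 × (j's share) ≥ 1, i.e. iff j's share is at least 0.1408.
Player 5 and Player 10 are above the threshold, contributing 12 each; the remaining 9 contribute 0. Total contributed: 24.
The maintenance fund pays out 7.1 × 24 = 170.40 in total (split across the unequal shares, but the aggregate is all that matters for the group sum).
The 9 free-riders keep 12 each, adding 108. Group total = 108 + 170.40 = 278.40.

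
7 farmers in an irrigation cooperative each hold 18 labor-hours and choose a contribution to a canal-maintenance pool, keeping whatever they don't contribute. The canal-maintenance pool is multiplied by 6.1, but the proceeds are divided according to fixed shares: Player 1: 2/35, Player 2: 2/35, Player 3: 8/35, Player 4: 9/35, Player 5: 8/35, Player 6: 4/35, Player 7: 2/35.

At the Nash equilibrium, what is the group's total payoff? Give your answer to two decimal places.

401.40 labor-hours

A player with share s gets back 6.1·s per unit contributed, so full contribution is dominant for anyone with s > 1/6.1 = 0.1639 and zero contribution is dominant for anyone below.
Player 3, Player 4 and Player 5 are above the threshold, contributing 18 each; the remaining 4 contribute 0. Total contributed: 54.
The canal-maintenance pool pays out 6.1 × 54 = 329.40 in total (split across the unequal shares, but the aggregate is all that matters for the group sum).
The 4 free-riders keep 18 each, adding 72. Group total = 72 + 329.40 = 401.40.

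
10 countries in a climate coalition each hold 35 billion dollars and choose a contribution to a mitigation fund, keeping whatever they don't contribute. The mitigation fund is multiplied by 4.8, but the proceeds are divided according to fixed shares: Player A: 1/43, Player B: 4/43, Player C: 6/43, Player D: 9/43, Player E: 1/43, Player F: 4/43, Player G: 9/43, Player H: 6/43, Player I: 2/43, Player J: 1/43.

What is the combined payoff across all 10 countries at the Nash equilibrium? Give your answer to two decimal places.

616.00 billion dollars

Player j's private return per contributed unit is 4.8 × (j's share). Contributing is weakly dominant for j when that share is at least 1/4.8 = 0.2083, and contributing 0 is dominant otherwise.
The shares above 0.2083 belong to Player D and Player G, contributing 35 each; the remaining 8 contribute 0. Total contributed: 70.
The mitigation fund pays out 4.8 × 70 = 336.00 in total (split across the unequal shares, but the aggregate is all that matters for the group sum).
The 8 free-riders keep 35 each, adding 280. Group total = 280 + 336.00 = 616.00.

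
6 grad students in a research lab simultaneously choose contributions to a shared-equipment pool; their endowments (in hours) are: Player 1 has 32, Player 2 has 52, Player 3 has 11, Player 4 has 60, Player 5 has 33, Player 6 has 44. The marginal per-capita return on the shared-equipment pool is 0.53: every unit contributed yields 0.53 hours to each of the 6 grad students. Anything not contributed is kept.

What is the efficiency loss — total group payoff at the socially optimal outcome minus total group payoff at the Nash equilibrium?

505.76 hours

The private return per contributed unit is 0.53 < 1 for everyone, so the Nash equilibrium is zero contribution and the group total is Σ E_j = 32 + 52 + 11 + 60 + 33 + 44 = 232.
Each contributed unit returns 3.180 to the group, so the social optimum is full contribution by everyone: group total = 3.180 × 232 = 737.76.
Efficiency loss = (3.180 − 1) × 232 = 505.76.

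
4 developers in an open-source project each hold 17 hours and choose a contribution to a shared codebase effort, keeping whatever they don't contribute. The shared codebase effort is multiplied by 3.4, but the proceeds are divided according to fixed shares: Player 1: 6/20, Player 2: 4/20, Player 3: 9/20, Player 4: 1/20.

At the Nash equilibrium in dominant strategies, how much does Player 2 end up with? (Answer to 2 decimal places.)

For player j, contributing a unit is worthwhile iff 3.4 × (j's share) ≥ 1, i.e. iff j's share is at least 0.2941.
The shares above 0.2941 belong to Player 1 and Player 3, contributing 17 each; the remaining 2 contribute 0. Total contributed: 34.
Player 2 keeps 17 and receives 3.4 × 34 × 4/20 = 23.12 from the shared codebase effort, for a payoff of 40.12.

40.12 hours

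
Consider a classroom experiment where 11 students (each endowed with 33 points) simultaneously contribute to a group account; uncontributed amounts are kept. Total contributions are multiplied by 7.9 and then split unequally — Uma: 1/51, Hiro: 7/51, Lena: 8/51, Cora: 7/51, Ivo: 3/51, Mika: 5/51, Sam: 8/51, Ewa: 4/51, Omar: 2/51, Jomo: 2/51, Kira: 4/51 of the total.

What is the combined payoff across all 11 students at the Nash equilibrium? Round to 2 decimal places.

1273.80 points

A player with share s gets back 7.9·s per unit contributed, so full contribution is dominant for anyone with s > 1/7.9 = 0.1266 and zero contribution is dominant for anyone below.
The shares above 0.1266 belong to Hiro, Lena, Cora and Sam, contributing 33 each; the remaining 7 contribute 0. Total contributed: 132.
The group account pays out 7.9 × 132 = 1042.80 in total (split across the unequal shares, but the aggregate is all that matters for the group sum).
The 7 free-riders keep 33 each, adding 231. Group total = 231 + 1042.80 = 1273.80.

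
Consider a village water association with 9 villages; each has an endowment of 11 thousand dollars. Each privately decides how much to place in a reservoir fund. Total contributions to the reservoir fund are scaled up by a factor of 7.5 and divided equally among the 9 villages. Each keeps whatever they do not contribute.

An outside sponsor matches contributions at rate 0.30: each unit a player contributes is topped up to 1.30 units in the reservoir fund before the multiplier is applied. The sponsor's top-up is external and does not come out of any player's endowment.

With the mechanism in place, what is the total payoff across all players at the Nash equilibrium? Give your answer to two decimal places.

The effective private return per unit is now 7.5 × 1.30 / 9 = 1.0833 > 1, so every player's dominant strategy flips to full contribution.
So the Nash equilibrium is full contribution by all 9; the group earns 7.5 × 1.30 × 99 = 965.25.

965.25 thousand dollars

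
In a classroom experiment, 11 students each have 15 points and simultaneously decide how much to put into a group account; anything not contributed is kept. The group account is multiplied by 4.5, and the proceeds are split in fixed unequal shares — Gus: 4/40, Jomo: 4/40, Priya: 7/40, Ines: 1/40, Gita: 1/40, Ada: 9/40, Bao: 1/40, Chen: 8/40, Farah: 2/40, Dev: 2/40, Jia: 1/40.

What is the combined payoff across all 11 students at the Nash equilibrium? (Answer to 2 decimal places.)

For player j, contributing a unit is worthwhile iff 4.5 × (j's share) ≥ 1, i.e. iff j's share is at least 0.2222.
Ada alone (share 9/40) is above the threshold, contributing 15; the remaining 10 contribute 0. Total contributed: 15.
The group account pays out 4.5 × 15 = 67.50 in total (split across the unequal shares, but the aggregate is all that matters for the group sum).
The 10 free-riders keep 15 each, adding 150. Group total = 150 + 67.50 = 217.50.

217.50 points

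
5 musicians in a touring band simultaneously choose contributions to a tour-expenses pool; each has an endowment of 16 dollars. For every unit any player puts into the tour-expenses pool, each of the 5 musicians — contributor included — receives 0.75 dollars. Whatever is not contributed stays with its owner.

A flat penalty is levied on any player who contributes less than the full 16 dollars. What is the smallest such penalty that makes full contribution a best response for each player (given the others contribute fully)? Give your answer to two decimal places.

Given the others contribute fully, the best deviation is to contribute 0 (any partial contribution still incurs the fine and gives up units whose private return 0.75 is below 1).
Deviating from 16 to 0 saves 16 dollars but forfeits the deviator's share of the drop in the tour-expenses pool: 0.75 × 16 = 12.00.
So the deviation gain is 16 − 12.00 = 4.00, and the fine must be at least 4.00 dollars to wipe it out.

4.00 dollars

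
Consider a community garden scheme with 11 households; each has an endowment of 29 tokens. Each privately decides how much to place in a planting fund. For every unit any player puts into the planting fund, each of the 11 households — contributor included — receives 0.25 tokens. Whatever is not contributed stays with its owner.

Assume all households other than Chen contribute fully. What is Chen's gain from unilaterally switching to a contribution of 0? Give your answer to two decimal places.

21.75 tokens

Switching from a contribution of 29 to 0 lets Chen keep an extra 29 tokens, but lowers the planting fund by 29, which costs Chen their own share of that drop: 0.25 × 29 = 7.25.
Net gain = 29 − 7.25 = 21.75. The private return per contributed unit (0.25) is below 1, so free-riding is indeed the best response regardless of what the others do.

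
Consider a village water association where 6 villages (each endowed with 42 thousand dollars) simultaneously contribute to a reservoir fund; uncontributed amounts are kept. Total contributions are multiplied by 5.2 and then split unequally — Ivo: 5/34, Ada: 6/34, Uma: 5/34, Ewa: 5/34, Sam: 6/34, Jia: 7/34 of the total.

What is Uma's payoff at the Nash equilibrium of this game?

74.12 thousand dollars

Player j's private return per contributed unit is 5.2 × (j's share). Contributing is weakly dominant for j when that share is at least 1/5.2 = 0.1923, and contributing 0 is dominant otherwise.
The only share above 0.1923 is Jia's 7/34, contributing 42; the remaining 5 contribute 0. Total contributed: 42.
Uma keeps 42 and receives 5.2 × 42 × 5/34 = 32.12 from the reservoir fund, for a payoff of 74.12.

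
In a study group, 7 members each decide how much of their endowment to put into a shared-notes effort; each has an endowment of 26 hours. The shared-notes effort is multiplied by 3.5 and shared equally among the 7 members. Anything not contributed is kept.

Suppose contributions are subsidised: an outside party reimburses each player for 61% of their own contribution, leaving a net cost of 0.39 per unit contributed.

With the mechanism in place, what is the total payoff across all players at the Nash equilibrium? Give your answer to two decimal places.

748.02 hours

Under the mechanism each unit contributed yields (3.5/7) / 0.39 = 1.2821 back to its contributor per unit of net cost, which exceeds 1, making full contribution the dominant choice for everyone.
At the Nash equilibrium everyone contributes 26. Group total payoff = 7 × (26 × 0.61 + 3.5 × 26) = 748.02.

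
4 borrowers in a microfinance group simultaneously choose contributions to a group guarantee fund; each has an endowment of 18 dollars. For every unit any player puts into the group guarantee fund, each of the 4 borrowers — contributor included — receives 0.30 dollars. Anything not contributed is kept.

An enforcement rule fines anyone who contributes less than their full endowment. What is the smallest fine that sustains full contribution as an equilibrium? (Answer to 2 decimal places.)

12.60 dollars

Given the others contribute fully, the best deviation is to contribute 0 (any partial contribution still incurs the fine and gives up units whose private return 0.30 is below 1).
Deviating from 18 to 0 saves 18 dollars but forfeits the deviator's share of the drop in the group guarantee fund: 0.30 × 18 = 5.40.
So the deviation gain is 18 − 5.40 = 12.60, and the fine must be at least 12.60 dollars to wipe it out.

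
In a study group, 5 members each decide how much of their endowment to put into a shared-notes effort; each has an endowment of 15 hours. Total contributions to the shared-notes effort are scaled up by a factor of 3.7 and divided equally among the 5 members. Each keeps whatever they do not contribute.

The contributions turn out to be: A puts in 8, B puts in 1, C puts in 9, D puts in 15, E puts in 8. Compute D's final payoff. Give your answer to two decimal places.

Total contributed: 8 + 1 + 9 + 15 + 8 = 41.
Each receives 3.7 × 41 / 5 = 30.34 from the shared-notes effort.
D keeps 15 − 15 = 0, so D's payoff is 0 + 30.34 = 30.34.

30.34 hours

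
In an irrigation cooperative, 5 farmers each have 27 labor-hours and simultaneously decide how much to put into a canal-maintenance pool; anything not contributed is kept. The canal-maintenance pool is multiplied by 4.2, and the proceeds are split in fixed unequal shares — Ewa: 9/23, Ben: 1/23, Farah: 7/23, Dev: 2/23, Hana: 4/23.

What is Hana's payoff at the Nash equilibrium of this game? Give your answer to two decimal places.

For player j, contributing a unit is worthwhile iff 4.2 × (j's share) ≥ 1, i.e. iff j's share is at least 0.2381.
Ewa and Farah are above the threshold, contributing 27 each; the remaining 3 contribute 0. Total contributed: 54.
Hana keeps 27 and receives 4.2 × 54 × 4/23 = 39.44 from the canal-maintenance pool, for a payoff of 66.44.

66.44 labor-hours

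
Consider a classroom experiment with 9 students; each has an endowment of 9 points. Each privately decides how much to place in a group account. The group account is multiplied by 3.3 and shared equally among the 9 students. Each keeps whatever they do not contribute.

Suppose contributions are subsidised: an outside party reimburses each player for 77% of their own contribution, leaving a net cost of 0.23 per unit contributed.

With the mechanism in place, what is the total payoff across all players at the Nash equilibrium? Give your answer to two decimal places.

329.67 points

With the mechanism, a contributed unit returns (3.3/9) / 0.23 = 1.5942 per unit of net cost to the contributor — now above 1 — so contributing fully is weakly dominant for every player.
So the Nash equilibrium is full contribution by all 9; the group earns 9 × (9 × 0.77 + 3.3 × 9) = 329.67.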